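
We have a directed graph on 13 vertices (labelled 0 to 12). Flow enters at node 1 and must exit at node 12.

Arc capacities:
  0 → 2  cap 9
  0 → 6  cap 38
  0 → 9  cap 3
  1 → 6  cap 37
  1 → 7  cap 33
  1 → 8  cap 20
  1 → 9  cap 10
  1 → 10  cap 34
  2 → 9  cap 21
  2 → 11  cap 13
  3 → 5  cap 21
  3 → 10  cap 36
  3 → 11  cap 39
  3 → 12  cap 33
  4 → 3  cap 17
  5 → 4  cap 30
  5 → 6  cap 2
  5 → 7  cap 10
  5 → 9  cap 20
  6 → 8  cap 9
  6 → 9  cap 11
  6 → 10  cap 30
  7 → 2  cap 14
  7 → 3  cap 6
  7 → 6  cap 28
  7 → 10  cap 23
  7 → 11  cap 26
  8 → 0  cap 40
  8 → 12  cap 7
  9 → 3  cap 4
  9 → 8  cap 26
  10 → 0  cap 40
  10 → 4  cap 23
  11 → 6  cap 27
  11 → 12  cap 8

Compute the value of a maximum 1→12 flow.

Maximum flow value: 42

augment #1: 1→8→12 bottleneck 7, total now 7
augment #2: 1→7→3→12 bottleneck 6, total now 13
augment #3: 1→7→11→12 bottleneck 8, total now 21
augment #4: 1→9→3→12 bottleneck 4, total now 25
augment #5: 1→10→4→3→12 bottleneck 17, total now 42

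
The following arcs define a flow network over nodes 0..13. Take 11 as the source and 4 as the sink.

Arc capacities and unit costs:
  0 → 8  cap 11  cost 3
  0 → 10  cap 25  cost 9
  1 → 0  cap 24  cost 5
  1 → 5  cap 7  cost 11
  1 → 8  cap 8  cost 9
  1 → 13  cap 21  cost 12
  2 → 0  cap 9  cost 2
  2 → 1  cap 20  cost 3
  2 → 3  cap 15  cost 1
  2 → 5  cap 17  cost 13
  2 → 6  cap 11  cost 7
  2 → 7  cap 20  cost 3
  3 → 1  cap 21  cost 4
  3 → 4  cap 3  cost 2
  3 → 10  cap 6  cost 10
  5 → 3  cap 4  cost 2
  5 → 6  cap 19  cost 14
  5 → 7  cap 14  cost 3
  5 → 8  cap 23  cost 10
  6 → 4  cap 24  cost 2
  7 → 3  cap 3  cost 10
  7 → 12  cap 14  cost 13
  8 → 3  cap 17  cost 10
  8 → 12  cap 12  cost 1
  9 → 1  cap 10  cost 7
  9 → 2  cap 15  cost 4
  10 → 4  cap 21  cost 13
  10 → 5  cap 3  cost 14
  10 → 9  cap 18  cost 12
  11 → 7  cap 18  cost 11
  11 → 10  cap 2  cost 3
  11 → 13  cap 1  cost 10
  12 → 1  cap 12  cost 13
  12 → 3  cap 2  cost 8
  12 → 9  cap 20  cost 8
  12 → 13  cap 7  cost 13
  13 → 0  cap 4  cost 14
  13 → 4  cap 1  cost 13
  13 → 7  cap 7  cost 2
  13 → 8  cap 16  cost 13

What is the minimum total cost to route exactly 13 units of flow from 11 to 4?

shortest-cost path #1: 11→10→4 push 2 @ unit cost 16 (adds 32)
shortest-cost path #2: 11→13→4 push 1 @ unit cost 23 (adds 23)
shortest-cost path #3: 11→7→3→4 push 3 @ unit cost 23 (adds 69)
shortest-cost path #4: 11→7→12→9→2→6→4 push 7 @ unit cost 45 (adds 315)
total cost = 439

Minimum cost for 13 units: 439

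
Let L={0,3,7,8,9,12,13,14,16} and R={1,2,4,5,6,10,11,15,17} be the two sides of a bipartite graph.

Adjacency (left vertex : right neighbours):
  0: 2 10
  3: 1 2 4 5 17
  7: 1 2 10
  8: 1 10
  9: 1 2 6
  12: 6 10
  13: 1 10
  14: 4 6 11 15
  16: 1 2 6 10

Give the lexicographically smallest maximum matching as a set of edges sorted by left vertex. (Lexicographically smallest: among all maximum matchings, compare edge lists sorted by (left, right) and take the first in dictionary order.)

|M| = 6 (so the lex-smallest maximum matching has 6 edges)
process left vertices in ascending order; for each, take the smallest-labelled available neighbour that still permits 6 edges overall, or leave it unmatched if none does
lex-smallest matching: {0-2, 3-4, 7-1, 8-10, 9-6, 14-11}

Lex-smallest maximum matching: {(0,2), (3,4), (7,1), (8,10), (9,6), (14,11)}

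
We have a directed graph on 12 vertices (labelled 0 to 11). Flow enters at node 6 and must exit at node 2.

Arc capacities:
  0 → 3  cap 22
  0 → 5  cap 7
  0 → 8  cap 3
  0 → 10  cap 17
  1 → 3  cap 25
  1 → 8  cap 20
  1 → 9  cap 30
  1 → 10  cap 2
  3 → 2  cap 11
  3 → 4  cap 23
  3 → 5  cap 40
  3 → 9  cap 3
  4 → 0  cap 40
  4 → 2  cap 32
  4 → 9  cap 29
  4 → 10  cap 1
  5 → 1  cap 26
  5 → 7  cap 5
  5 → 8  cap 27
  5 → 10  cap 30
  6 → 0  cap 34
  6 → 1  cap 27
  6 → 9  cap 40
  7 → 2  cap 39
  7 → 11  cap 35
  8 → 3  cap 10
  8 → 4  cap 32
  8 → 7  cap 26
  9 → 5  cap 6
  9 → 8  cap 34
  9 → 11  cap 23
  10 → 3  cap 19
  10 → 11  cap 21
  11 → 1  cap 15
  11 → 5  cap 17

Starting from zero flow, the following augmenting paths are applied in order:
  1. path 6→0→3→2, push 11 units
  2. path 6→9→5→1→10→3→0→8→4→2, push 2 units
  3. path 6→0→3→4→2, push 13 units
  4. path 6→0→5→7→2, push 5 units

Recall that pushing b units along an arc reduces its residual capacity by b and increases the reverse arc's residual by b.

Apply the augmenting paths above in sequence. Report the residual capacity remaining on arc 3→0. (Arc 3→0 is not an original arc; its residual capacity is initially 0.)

after path 1 (6→0→3→2, push 11): res(3,0)=11
after path 2 (6→9→5→1→10→3→0→8→4→2, push 2): res(3,0)=9
after path 3 (6→0→3→4→2, push 13): res(3,0)=22
after path 4 (6→0→5→7→2, push 5): res(3,0)=22

Residual capacity of (3,0): 22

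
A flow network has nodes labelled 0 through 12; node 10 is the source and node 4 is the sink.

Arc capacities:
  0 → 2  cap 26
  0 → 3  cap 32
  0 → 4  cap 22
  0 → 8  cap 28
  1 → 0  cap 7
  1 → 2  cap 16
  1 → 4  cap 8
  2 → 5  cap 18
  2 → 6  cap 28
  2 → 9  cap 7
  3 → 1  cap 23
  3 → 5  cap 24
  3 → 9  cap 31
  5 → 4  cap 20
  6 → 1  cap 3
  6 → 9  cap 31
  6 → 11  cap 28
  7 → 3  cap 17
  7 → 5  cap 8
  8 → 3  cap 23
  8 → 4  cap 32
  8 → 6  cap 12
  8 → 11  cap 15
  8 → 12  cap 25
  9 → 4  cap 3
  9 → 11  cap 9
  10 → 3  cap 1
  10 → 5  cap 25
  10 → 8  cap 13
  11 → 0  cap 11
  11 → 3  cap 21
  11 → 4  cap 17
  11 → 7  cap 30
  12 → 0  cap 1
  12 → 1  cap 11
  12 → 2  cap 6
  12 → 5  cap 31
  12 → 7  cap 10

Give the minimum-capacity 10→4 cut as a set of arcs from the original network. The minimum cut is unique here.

augment #1: 10→5→4 push 20
augment #2: 10→8→4 push 13
augment #3: 10→3→1→4 push 1
max flow = 34; residual-reachable set from 10 gives S-side
cut edges (S→T): {(5,4), (10,3), (10,8)} total cap 34

Min-cut arcs: {(5,4), (10,3), (10,8)} (total capacity 34)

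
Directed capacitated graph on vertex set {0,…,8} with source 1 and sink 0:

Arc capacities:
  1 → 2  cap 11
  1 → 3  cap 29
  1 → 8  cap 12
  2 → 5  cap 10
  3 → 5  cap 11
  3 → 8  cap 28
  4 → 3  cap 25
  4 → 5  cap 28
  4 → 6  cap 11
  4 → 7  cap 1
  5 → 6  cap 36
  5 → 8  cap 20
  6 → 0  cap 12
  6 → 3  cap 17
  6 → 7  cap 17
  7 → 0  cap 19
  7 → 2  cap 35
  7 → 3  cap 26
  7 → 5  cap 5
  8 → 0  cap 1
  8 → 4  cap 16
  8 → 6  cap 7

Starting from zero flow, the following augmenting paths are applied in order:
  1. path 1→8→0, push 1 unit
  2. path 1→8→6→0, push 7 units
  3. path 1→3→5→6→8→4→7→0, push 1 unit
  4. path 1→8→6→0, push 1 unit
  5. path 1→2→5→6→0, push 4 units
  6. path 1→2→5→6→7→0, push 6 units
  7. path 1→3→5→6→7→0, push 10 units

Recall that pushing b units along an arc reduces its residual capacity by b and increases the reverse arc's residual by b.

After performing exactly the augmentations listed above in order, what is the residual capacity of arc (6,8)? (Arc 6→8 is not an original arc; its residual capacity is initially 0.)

Residual capacity of (6,8): 7

after path 1 (1→8→0, push 1): res(6,8)=0
after path 2 (1→8→6→0, push 7): res(6,8)=7
after path 3 (1→3→5→6→8→4→7→0, push 1): res(6,8)=6
after path 4 (1→8→6→0, push 1): res(6,8)=7
after path 5 (1→2→5→6→0, push 4): res(6,8)=7
after path 6 (1→2→5→6→7→0, push 6): res(6,8)=7
after path 7 (1→3→5→6→7→0, push 10): res(6,8)=7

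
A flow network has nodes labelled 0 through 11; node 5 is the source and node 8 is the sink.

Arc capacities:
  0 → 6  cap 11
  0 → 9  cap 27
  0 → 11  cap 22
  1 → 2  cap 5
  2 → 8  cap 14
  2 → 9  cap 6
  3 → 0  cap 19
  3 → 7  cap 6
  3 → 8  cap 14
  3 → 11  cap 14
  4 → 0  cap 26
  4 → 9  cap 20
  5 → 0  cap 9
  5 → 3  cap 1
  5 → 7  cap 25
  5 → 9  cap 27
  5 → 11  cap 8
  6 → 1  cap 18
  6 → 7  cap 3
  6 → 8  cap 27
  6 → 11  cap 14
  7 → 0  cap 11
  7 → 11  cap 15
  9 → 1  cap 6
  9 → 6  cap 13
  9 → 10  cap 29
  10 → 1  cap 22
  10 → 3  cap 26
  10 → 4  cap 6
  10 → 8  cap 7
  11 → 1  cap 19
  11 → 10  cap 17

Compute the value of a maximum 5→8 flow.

Maximum flow value: 50

augment #1: 5→3→8 bottleneck 1, total now 1
augment #2: 5→0→6→8 bottleneck 9, total now 10
augment #3: 5→9→6→8 bottleneck 13, total now 23
augment #4: 5→9→10→8 bottleneck 7, total now 30
augment #5: 5→7→0→6→8 bottleneck 2, total now 32
augment #6: 5→9→1→2→8 bottleneck 5, total now 37
augment #7: 5→9→10→3→8 bottleneck 2, total now 39
augment #8: 5→11→10→3→8 bottleneck 8, total now 47
augment #9: 5→7→11→10→3→8 bottleneck 3, total now 50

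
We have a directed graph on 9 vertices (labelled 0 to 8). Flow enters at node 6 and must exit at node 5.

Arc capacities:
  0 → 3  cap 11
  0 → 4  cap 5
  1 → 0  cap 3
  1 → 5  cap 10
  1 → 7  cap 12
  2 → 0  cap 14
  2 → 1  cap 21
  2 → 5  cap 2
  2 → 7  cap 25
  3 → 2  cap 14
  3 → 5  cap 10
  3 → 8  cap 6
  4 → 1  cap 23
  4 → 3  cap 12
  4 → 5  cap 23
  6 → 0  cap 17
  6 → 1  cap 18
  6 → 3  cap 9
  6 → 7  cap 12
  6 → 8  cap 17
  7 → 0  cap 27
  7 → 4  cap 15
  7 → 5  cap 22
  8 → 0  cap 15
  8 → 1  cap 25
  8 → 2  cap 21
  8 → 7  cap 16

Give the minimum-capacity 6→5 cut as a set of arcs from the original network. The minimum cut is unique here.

Min-cut arcs: {(0,4), (1,5), (2,5), (3,5), (7,4), (7,5)} (total capacity 64)

augment #1: 6→1→5 push 10
augment #2: 6→3→5 push 9
augment #3: 6→7→5 push 12
augment #4: 6→0→3→5 push 1
augment #5: 6→0→4→5 push 5
augment #6: 6→1→7→5 push 8
augment #7: 6→8→2→5 push 2
augment #8: 6→8→7→5 push 2
augment #9: 6→8→7→4→5 push 13
augment #10: 6→0→3→2→7→4→5 push 2
max flow = 64; residual-reachable set from 6 gives S-side
cut edges (S→T): {(0,4), (1,5), (2,5), (3,5), (7,4), (7,5)} total cap 64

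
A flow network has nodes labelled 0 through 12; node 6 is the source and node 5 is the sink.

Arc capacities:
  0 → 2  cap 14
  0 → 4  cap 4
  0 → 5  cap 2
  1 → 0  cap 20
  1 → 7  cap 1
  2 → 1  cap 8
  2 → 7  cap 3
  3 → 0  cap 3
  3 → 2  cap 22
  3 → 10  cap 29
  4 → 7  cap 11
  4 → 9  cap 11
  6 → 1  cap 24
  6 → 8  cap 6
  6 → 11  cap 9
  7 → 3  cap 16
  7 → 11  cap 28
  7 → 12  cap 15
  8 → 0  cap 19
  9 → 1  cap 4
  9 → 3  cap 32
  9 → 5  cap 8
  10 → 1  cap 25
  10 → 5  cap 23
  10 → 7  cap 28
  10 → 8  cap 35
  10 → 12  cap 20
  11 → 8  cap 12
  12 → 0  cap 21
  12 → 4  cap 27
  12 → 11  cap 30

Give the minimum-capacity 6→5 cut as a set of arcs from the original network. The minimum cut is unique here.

Min-cut arcs: {(0,4), (0,5), (1,7), (2,7)} (total capacity 10)

augment #1: 6→1→0→5 push 2
augment #2: 6→1→0→4→9→5 push 4
augment #3: 6→1→7→3→10→5 push 1
augment #4: 6→1→0→2→7→3→10→5 push 3
max flow = 10; residual-reachable set from 6 gives S-side
cut edges (S→T): {(0,4), (0,5), (1,7), (2,7)} total cap 10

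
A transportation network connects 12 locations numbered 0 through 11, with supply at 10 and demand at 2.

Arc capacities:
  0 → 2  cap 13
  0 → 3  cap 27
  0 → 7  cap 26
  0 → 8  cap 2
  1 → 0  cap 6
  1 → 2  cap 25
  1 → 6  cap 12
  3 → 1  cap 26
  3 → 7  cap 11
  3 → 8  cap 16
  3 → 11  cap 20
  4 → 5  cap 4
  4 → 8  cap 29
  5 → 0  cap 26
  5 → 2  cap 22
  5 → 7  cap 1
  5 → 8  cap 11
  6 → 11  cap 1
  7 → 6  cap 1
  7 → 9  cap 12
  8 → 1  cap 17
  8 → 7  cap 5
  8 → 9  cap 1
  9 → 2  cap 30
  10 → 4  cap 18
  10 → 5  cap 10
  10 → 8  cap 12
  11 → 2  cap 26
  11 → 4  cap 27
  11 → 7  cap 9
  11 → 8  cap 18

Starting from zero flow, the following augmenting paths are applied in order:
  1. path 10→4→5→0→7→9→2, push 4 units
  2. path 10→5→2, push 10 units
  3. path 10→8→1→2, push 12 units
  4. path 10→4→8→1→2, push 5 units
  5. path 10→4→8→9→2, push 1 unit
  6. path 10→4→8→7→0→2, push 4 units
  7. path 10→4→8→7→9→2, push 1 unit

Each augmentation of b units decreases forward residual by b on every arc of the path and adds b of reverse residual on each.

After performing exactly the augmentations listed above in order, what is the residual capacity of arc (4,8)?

after path 1 (10→4→5→0→7→9→2, push 4): res(4,8)=29
after path 2 (10→5→2, push 10): res(4,8)=29
after path 3 (10→8→1→2, push 12): res(4,8)=29
after path 4 (10→4→8→1→2, push 5): res(4,8)=24
after path 5 (10→4→8→9→2, push 1): res(4,8)=23
after path 6 (10→4→8→7→0→2, push 4): res(4,8)=19
after path 7 (10→4→8→7→9→2, push 1): res(4,8)=18

Residual capacity of (4,8): 18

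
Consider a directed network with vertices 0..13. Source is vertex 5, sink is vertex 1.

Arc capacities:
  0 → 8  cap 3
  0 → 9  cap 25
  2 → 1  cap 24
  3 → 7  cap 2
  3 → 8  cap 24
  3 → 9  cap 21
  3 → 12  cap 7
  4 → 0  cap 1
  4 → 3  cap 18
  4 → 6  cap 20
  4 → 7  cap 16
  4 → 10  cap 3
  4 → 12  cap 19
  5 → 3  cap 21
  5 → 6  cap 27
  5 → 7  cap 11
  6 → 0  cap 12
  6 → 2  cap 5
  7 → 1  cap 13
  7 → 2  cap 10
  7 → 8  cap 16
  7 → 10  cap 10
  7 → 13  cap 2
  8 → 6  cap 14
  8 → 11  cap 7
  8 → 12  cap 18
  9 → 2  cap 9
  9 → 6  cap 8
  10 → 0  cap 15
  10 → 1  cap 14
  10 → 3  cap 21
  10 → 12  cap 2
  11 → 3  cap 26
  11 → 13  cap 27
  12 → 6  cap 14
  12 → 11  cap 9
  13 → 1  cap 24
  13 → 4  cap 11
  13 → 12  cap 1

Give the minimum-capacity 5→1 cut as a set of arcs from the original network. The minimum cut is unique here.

Min-cut arcs: {(3,7), (5,7), (6,2), (8,11), (9,2), (12,11)} (total capacity 43)

augment #1: 5→7→1 push 11
augment #2: 5→3→7→1 push 2
augment #3: 5→6→2→1 push 5
augment #4: 5→3→9→2→1 push 9
augment #5: 5→3→8→11→13→1 push 7
augment #6: 5→3→12→11→13→1 push 3
augment #7: 5→6→0→8→12→11→13→1 push 3
augment #8: 5→6→0→9→3→12→11→13→1 push 3
max flow = 43; residual-reachable set from 5 gives S-side
cut edges (S→T): {(3,7), (5,7), (6,2), (8,11), (9,2), (12,11)} total cap 43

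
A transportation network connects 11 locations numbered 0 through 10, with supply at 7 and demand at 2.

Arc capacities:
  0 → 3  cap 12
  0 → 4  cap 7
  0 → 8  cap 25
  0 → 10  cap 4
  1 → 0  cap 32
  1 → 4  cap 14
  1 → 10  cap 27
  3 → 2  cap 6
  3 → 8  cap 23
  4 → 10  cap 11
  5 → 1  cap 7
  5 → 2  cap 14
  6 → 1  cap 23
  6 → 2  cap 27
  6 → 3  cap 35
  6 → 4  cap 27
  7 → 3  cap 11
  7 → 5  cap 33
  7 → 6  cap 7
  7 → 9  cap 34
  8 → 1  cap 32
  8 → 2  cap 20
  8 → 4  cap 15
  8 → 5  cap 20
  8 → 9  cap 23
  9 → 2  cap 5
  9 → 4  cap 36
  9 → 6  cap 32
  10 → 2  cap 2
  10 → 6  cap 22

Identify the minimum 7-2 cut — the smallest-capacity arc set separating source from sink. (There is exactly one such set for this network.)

augment #1: 7→3→2 push 6
augment #2: 7→5→2 push 14
augment #3: 7→6→2 push 7
augment #4: 7→9→2 push 5
augment #5: 7→3→8→2 push 5
augment #6: 7→9→6→2 push 20
augment #7: 7→5→1→10→2 push 2
augment #8: 7→5→1→0→8→2 push 5
augment #9: 7→9→6→3→8→2 push 9
max flow = 73; residual-reachable set from 7 gives S-side
cut edges (S→T): {(5,1), (5,2), (7,3), (7,6), (7,9)} total cap 73

Min-cut arcs: {(5,1), (5,2), (7,3), (7,6), (7,9)} (total capacity 73)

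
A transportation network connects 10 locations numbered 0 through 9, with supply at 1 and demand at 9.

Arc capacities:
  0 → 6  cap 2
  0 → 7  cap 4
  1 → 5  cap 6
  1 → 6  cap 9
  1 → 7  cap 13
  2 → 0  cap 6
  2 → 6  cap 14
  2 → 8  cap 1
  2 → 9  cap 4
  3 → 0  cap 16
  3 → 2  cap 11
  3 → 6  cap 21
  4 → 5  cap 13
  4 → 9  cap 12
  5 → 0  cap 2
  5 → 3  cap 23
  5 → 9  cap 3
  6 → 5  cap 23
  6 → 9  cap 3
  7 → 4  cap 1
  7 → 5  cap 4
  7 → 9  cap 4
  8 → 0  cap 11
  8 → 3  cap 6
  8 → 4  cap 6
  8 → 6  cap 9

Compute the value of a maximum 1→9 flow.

augment #1: 1→5→9 bottleneck 3, total now 3
augment #2: 1→6→9 bottleneck 3, total now 6
augment #3: 1→7→9 bottleneck 4, total now 10
augment #4: 1→7→4→9 bottleneck 1, total now 11
augment #5: 1→5→3→2→9 bottleneck 3, total now 14
augment #6: 1→6→5→3→2→9 bottleneck 1, total now 15
augment #7: 1→6→5→3→2→8→4→9 bottleneck 1, total now 16

Maximum flow value: 16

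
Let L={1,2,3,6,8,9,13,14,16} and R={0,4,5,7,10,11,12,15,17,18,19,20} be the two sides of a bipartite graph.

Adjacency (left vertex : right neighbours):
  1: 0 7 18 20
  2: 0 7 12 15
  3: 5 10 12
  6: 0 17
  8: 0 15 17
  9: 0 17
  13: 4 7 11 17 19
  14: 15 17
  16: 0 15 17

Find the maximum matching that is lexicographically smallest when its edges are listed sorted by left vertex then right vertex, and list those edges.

|M| = 7 (so the lex-smallest maximum matching has 7 edges)
process left vertices in ascending order; for each, take the smallest-labelled available neighbour that still permits 7 edges overall, or leave it unmatched if none does
lex-smallest matching: {1-7, 2-12, 3-5, 6-0, 8-15, 9-17, 13-4}

Lex-smallest maximum matching: {(1,7), (2,12), (3,5), (6,0), (8,15), (9,17), (13,4)}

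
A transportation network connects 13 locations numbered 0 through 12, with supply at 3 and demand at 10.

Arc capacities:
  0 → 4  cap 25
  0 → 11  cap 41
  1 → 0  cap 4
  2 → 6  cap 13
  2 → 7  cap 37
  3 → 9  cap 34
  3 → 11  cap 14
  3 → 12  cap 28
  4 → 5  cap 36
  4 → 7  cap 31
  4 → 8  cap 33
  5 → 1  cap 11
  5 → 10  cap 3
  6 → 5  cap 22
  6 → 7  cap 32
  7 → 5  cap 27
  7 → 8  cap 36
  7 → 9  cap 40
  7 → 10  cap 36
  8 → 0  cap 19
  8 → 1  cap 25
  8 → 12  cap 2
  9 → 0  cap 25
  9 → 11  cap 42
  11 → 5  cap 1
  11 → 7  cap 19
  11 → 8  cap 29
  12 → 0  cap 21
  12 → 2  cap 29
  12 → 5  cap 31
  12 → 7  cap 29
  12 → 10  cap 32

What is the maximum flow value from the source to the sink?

Maximum flow value: 69

augment #1: 3→12→10 bottleneck 28, total now 28
augment #2: 3→11→5→10 bottleneck 1, total now 29
augment #3: 3→11→7→10 bottleneck 13, total now 42
augment #4: 3→9→11→7→10 bottleneck 6, total now 48
augment #5: 3→9→0→4→5→10 bottleneck 2, total now 50
augment #6: 3→9→0→4→7→10 bottleneck 17, total now 67
augment #7: 3→9→11→8→12→10 bottleneck 2, total now 69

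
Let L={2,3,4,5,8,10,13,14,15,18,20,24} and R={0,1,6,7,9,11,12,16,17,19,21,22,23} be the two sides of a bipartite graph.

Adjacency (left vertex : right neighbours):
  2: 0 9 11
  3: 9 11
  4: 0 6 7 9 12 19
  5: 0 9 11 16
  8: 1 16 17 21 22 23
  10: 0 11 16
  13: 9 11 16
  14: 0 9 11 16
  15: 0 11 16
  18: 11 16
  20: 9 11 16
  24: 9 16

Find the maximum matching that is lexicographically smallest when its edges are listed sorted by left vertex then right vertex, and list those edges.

Lex-smallest maximum matching: {(2,0), (3,9), (4,6), (5,11), (8,1), (10,16)}

|M| = 6 (so the lex-smallest maximum matching has 6 edges)
process left vertices in ascending order; for each, take the smallest-labelled available neighbour that still permits 6 edges overall, or leave it unmatched if none does
lex-smallest matching: {2-0, 3-9, 4-6, 5-11, 8-1, 10-16}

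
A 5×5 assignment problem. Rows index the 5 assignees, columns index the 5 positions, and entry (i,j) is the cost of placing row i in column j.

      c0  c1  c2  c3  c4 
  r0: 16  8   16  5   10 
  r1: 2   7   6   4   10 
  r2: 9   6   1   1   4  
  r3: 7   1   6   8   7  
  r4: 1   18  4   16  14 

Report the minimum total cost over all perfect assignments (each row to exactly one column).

Minimum assignment cost: 16

optimal assignment: row0→col3 (cost 5), row1→col0 (cost 2), row2→col4 (cost 4), row3→col1 (cost 1), row4→col2 (cost 4)
total = 5 + 2 + 4 + 1 + 4 = 16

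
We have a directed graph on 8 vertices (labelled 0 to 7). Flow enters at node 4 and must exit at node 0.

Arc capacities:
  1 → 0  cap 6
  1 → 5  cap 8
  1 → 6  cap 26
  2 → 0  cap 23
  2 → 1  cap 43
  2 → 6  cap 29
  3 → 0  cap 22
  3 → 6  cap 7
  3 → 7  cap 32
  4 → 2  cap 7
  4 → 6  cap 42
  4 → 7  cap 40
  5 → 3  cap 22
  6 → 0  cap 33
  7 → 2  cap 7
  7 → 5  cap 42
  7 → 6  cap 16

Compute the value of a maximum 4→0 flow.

Maximum flow value: 69

augment #1: 4→2→0 bottleneck 7, total now 7
augment #2: 4→6→0 bottleneck 33, total now 40
augment #3: 4→7→2→0 bottleneck 7, total now 47
augment #4: 4→7→5→3→0 bottleneck 22, total now 69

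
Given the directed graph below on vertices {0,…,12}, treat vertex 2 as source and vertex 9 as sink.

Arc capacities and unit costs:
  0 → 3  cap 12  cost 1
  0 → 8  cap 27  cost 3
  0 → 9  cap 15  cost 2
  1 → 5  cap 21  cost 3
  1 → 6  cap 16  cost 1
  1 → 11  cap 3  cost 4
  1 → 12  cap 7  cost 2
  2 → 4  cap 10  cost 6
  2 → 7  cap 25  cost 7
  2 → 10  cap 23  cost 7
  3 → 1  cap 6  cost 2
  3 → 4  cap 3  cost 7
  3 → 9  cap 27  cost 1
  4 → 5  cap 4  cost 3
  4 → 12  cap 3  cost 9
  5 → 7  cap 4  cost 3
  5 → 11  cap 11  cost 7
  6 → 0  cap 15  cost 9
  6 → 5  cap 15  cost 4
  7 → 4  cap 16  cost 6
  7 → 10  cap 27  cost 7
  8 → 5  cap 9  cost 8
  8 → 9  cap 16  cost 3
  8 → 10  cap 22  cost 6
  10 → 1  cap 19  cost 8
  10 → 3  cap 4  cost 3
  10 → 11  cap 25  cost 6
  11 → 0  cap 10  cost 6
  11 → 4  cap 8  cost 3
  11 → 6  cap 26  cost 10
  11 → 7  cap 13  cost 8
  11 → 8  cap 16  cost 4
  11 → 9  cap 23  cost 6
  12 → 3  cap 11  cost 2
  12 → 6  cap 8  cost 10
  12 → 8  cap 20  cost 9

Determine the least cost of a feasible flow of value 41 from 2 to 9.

shortest-cost path #1: 2→10→3→9 push 4 @ unit cost 11 (adds 44)
shortest-cost path #2: 2→4→12→3→9 push 3 @ unit cost 18 (adds 54)
shortest-cost path #3: 2→10→11→9 push 19 @ unit cost 19 (adds 361)
shortest-cost path #4: 2→4→5→11→9 push 4 @ unit cost 22 (adds 88)
shortest-cost path #5: 2→7→10→11→8→9 push 6 @ unit cost 27 (adds 162)
shortest-cost path #6: 2→7→10→1→12→3→9 push 5 @ unit cost 27 (adds 135)
total cost = 844

Minimum cost for 41 units: 844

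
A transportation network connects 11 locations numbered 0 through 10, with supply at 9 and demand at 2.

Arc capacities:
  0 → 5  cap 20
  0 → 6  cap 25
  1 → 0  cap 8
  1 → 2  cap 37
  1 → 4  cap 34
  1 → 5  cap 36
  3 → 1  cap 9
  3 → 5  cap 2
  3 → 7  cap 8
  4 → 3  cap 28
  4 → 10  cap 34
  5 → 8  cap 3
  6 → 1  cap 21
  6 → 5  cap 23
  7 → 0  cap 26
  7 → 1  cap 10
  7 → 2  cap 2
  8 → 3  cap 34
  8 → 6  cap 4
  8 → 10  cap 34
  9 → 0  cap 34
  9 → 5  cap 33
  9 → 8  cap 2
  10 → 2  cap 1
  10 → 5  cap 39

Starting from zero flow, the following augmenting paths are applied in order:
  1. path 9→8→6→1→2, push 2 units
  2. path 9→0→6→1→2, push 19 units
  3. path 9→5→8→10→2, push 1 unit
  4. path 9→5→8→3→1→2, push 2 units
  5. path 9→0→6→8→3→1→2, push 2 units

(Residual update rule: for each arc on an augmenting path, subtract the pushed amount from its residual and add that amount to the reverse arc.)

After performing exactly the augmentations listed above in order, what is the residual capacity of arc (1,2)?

after path 1 (9→8→6→1→2, push 2): res(1,2)=35
after path 2 (9→0→6→1→2, push 19): res(1,2)=16
after path 3 (9→5→8→10→2, push 1): res(1,2)=16
after path 4 (9→5→8→3→1→2, push 2): res(1,2)=14
after path 5 (9→0→6→8→3→1→2, push 2): res(1,2)=12

Residual capacity of (1,2): 12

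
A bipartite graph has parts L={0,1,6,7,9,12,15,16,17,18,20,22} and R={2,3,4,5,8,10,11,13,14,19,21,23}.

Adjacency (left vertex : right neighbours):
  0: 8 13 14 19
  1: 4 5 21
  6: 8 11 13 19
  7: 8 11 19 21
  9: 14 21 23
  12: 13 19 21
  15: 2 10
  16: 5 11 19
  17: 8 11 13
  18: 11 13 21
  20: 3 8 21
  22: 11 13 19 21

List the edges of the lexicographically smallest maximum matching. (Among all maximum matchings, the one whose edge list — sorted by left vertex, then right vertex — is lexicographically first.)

Lex-smallest maximum matching: {(0,14), (1,4), (6,8), (7,11), (9,23), (12,13), (15,2), (16,5), (18,21), (20,3), (22,19)}

|M| = 11 (so the lex-smallest maximum matching has 11 edges)
process left vertices in ascending order; for each, take the smallest-labelled available neighbour that still permits 11 edges overall, or leave it unmatched if none does
lex-smallest matching: {0-14, 1-4, 6-8, 7-11, 9-23, 12-13, 15-2, 16-5, 18-21, 20-3, 22-19}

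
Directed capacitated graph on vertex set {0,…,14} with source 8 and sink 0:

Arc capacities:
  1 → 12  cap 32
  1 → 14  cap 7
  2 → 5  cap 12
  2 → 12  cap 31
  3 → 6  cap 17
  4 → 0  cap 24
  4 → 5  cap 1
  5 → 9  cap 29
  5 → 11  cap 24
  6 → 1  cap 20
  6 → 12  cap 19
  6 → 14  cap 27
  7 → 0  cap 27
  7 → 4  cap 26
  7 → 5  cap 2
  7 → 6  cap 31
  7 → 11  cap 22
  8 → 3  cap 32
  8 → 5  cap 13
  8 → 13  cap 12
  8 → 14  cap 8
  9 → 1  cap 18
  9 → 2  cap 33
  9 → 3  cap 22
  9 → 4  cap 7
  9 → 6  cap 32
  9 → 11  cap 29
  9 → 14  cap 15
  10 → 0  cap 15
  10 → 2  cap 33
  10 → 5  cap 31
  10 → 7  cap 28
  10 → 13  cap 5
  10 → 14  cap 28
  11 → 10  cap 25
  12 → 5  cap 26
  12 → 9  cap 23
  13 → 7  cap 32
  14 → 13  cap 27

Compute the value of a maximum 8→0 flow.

Maximum flow value: 50

augment #1: 8→13→7→0 bottleneck 12, total now 12
augment #2: 8→5→9→4→0 bottleneck 7, total now 19
augment #3: 8→5→11→10→0 bottleneck 6, total now 25
augment #4: 8→14→13→7→0 bottleneck 8, total now 33
augment #5: 8→3→6→14→13→7→0 bottleneck 7, total now 40
augment #6: 8→3→6→12→5→11→10→0 bottleneck 9, total now 49
augment #7: 8→3→6→14→13→7→4→0 bottleneck 1, total now 50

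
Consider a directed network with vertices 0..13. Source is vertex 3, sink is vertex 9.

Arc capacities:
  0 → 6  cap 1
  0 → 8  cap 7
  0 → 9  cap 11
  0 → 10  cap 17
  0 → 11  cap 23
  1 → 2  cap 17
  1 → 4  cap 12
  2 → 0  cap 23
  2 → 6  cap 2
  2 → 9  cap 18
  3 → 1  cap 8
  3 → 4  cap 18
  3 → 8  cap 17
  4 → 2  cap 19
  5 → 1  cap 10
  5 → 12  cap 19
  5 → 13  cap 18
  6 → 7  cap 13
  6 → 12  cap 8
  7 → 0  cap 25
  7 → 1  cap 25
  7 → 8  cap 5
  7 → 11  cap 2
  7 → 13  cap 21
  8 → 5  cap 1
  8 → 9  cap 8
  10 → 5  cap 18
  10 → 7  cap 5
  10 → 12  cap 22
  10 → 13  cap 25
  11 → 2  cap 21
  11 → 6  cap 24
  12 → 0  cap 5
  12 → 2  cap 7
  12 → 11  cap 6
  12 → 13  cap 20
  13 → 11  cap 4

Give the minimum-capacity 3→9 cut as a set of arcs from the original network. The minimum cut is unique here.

Min-cut arcs: {(3,1), (3,4), (8,5), (8,9)} (total capacity 35)

augment #1: 3→8→9 push 8
augment #2: 3→1→2→9 push 8
augment #3: 3→4→2→9 push 10
augment #4: 3→4→2→0→9 push 8
augment #5: 3→8→5→12→0→9 push 1
max flow = 35; residual-reachable set from 3 gives S-side
cut edges (S→T): {(3,1), (3,4), (8,5), (8,9)} total cap 35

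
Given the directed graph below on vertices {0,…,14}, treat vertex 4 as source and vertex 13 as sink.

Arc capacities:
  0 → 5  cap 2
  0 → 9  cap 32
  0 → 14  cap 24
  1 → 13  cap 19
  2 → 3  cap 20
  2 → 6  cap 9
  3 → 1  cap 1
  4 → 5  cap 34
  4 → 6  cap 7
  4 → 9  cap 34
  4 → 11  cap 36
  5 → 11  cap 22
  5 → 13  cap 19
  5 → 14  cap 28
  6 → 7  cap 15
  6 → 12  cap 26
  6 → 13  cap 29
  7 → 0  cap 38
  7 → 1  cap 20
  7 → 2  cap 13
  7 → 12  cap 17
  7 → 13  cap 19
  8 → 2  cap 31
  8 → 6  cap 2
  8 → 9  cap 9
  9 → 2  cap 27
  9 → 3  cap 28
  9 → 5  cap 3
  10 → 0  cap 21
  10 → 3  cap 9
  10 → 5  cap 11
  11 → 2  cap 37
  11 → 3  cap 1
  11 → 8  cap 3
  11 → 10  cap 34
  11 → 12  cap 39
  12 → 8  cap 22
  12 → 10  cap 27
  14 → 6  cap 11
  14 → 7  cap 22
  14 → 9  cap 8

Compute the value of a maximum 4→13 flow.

augment #1: 4→5→13 bottleneck 19, total now 19
augment #2: 4→6→13 bottleneck 7, total now 26
augment #3: 4→5→14→6→13 bottleneck 11, total now 37
augment #4: 4→5→14→7→13 bottleneck 4, total now 41
augment #5: 4→9→2→6→13 bottleneck 9, total now 50
augment #6: 4→9→3→1→13 bottleneck 1, total now 51
augment #7: 4→11→8→6→13 bottleneck 2, total now 53
augment #8: 4→9→5→14→7→13 bottleneck 3, total now 56
augment #9: 4→11→10→0→14→7→13 bottleneck 12, total now 68
augment #10: 4→11→10→0→14→7→1→13 bottleneck 3, total now 71

Maximum flow value: 71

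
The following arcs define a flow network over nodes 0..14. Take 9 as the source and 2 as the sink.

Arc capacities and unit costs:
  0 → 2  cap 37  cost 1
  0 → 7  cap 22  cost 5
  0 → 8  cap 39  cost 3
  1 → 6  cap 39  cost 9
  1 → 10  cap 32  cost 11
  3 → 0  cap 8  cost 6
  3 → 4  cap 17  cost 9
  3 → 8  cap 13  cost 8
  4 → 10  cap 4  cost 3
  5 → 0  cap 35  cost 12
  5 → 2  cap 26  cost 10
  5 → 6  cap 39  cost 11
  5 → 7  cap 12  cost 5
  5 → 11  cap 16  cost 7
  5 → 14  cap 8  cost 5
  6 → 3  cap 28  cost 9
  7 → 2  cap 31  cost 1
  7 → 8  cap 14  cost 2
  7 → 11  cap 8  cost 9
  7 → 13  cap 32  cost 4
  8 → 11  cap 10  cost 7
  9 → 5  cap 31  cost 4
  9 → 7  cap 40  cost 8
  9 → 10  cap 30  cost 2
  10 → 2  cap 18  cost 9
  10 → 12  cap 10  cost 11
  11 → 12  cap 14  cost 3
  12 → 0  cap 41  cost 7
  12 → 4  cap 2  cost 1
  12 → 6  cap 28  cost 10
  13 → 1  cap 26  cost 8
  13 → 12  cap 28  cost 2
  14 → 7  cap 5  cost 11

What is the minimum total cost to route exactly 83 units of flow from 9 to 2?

Minimum cost for 83 units: 989

shortest-cost path #1: 9→7→2 push 31 @ unit cost 9 (adds 279)
shortest-cost path #2: 9→10→2 push 18 @ unit cost 11 (adds 198)
shortest-cost path #3: 9→5→2 push 26 @ unit cost 14 (adds 364)
shortest-cost path #4: 9→5→0→2 push 5 @ unit cost 17 (adds 85)
shortest-cost path #5: 9→10→12→0→2 push 3 @ unit cost 21 (adds 63)
total cost = 989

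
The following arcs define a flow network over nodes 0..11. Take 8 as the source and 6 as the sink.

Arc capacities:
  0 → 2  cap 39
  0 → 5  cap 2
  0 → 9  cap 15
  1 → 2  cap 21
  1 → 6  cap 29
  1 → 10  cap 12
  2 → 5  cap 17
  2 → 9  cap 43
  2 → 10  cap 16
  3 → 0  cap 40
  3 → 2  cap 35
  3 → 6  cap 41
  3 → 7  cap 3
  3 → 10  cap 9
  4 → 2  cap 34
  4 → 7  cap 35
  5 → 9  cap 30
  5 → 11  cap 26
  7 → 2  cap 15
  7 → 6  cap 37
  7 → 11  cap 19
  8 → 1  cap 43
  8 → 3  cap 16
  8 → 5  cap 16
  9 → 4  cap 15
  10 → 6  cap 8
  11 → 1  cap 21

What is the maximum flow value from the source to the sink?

augment #1: 8→1→6 bottleneck 29, total now 29
augment #2: 8→3→6 bottleneck 16, total now 45
augment #3: 8→1→10→6 bottleneck 8, total now 53
augment #4: 8→5→9→4→7→6 bottleneck 15, total now 68

Maximum flow value: 68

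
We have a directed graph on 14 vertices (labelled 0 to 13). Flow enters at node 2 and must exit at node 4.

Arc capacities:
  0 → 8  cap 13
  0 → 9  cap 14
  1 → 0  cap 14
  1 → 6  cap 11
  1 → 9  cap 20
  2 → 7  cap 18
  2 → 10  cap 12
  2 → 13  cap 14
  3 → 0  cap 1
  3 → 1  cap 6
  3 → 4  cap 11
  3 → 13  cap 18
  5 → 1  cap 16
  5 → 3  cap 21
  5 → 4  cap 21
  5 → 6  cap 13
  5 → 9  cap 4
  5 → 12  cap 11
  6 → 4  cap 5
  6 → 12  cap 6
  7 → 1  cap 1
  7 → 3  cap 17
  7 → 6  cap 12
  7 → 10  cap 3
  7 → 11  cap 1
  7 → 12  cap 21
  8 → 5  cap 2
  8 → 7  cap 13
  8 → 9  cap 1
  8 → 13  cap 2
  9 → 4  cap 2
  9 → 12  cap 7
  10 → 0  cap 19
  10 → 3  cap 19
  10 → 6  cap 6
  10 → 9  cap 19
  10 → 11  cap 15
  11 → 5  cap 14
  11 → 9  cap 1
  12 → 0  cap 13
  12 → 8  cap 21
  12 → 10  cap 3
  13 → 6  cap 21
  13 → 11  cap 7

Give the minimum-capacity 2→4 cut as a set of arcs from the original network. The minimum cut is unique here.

Min-cut arcs: {(3,4), (6,4), (8,5), (9,4), (11,5)} (total capacity 34)

augment #1: 2→7→3→4 push 11
augment #2: 2→7→6→4 push 5
augment #3: 2→10→9→4 push 2
augment #4: 2→7→11→5→4 push 1
augment #5: 2→10→11→5→4 push 10
augment #6: 2→13→11→5→4 push 3
augment #7: 2→7→12→8→5→4 push 1
augment #8: 2→13→6→12→8→5→4 push 1
max flow = 34; residual-reachable set from 2 gives S-side
cut edges (S→T): {(3,4), (6,4), (8,5), (9,4), (11,5)} total cap 34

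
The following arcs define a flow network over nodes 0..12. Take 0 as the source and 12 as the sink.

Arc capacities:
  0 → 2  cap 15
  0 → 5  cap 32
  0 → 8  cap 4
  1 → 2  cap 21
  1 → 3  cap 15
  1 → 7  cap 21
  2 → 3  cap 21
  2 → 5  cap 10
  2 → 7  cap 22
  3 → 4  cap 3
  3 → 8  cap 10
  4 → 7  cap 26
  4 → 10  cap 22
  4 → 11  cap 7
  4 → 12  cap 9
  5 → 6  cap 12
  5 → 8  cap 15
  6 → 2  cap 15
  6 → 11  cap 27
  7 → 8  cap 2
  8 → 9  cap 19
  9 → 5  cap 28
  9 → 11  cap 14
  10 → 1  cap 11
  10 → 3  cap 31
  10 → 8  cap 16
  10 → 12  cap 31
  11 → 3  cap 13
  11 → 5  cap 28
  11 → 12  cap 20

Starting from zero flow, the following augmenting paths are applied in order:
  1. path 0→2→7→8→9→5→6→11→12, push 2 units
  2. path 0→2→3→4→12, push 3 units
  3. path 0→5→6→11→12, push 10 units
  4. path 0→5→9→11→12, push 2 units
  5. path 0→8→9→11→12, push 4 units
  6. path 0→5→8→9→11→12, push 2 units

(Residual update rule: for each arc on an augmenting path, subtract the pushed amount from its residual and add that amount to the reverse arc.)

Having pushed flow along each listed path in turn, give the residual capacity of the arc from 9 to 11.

after path 1 (0→2→7→8→9→5→6→11→12, push 2): res(9,11)=14
after path 2 (0→2→3→4→12, push 3): res(9,11)=14
after path 3 (0→5→6→11→12, push 10): res(9,11)=14
after path 4 (0→5→9→11→12, push 2): res(9,11)=12
after path 5 (0→8→9→11→12, push 4): res(9,11)=8
after path 6 (0→5→8→9→11→12, push 2): res(9,11)=6

Residual capacity of (9,11): 6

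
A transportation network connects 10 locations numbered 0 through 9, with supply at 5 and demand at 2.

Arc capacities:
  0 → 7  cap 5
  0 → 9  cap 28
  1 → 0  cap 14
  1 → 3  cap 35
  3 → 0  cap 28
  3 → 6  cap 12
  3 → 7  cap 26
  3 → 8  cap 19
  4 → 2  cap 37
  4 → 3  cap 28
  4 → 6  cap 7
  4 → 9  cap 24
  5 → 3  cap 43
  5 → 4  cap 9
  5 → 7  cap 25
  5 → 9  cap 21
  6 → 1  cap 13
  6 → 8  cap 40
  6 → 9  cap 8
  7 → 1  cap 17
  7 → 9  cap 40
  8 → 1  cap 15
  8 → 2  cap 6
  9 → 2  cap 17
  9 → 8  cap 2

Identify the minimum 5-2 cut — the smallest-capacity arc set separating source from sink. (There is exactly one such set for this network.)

augment #1: 5→4→2 push 9
augment #2: 5→9→2 push 17
augment #3: 5→3→8→2 push 6
max flow = 32; residual-reachable set from 5 gives S-side
cut edges (S→T): {(5,4), (8,2), (9,2)} total cap 32

Min-cut arcs: {(5,4), (8,2), (9,2)} (total capacity 32)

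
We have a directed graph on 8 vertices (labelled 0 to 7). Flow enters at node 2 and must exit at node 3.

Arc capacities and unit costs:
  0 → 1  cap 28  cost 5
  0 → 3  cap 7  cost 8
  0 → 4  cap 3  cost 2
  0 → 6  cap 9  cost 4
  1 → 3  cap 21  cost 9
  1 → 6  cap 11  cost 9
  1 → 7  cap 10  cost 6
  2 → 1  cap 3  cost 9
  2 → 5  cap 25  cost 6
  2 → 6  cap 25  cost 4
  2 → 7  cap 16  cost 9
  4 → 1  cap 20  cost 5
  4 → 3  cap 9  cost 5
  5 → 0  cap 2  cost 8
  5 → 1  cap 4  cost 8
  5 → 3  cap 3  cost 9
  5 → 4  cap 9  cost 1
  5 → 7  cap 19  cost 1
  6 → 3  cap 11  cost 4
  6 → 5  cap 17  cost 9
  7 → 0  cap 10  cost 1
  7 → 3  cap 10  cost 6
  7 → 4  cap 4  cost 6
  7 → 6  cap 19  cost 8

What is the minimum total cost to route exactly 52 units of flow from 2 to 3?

Minimum cost for 52 units: 775

shortest-cost path #1: 2→6→3 push 11 @ unit cost 8 (adds 88)
shortest-cost path #2: 2→5→4→3 push 9 @ unit cost 12 (adds 108)
shortest-cost path #3: 2→5→7→3 push 10 @ unit cost 13 (adds 130)
shortest-cost path #4: 2→5→3 push 3 @ unit cost 15 (adds 45)
shortest-cost path #5: 2→5→7→0→3 push 3 @ unit cost 16 (adds 48)
shortest-cost path #6: 2→7→0→3 push 4 @ unit cost 18 (adds 72)
shortest-cost path #7: 2→1→3 push 3 @ unit cost 18 (adds 54)
shortest-cost path #8: 2→7→0→1→3 push 3 @ unit cost 24 (adds 72)
shortest-cost path #9: 2→7→5→1→3 push 4 @ unit cost 25 (adds 100)
shortest-cost path #10: 2→7→4→1→3 push 2 @ unit cost 29 (adds 58)
total cost = 775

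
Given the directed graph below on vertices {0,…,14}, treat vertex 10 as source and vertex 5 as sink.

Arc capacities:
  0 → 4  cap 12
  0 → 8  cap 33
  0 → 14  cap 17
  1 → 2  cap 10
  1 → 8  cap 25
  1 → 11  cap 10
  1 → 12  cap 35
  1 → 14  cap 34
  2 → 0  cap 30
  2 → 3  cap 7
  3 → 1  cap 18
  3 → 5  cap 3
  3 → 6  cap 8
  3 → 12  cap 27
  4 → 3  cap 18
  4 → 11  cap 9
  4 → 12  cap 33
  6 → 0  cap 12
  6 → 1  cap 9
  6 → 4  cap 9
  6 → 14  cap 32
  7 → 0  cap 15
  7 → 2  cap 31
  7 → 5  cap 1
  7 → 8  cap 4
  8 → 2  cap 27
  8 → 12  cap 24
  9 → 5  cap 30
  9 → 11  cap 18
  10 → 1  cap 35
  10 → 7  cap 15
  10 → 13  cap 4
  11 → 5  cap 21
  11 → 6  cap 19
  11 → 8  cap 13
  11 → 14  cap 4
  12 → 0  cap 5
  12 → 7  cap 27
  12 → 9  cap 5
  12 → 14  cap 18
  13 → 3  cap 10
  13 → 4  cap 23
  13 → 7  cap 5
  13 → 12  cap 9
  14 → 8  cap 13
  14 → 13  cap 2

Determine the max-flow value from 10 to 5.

Maximum flow value: 28

augment #1: 10→7→5 bottleneck 1, total now 1
augment #2: 10→1→11→5 bottleneck 10, total now 11
augment #3: 10→13→3→5 bottleneck 3, total now 14
augment #4: 10→1→12→9→5 bottleneck 5, total now 19
augment #5: 10→13→4→11→5 bottleneck 1, total now 20
augment #6: 10→7→0→4→11→5 bottleneck 8, total now 28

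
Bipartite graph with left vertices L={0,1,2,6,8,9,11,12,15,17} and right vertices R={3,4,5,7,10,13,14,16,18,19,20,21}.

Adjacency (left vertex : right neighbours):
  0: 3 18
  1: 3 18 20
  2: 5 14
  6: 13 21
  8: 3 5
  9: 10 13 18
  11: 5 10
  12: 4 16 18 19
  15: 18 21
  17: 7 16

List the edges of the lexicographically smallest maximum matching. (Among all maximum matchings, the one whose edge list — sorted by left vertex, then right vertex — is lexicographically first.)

|M| = 10 (so the lex-smallest maximum matching has 10 edges)
process left vertices in ascending order; for each, take the smallest-labelled available neighbour that still permits 10 edges overall, or leave it unmatched if none does
lex-smallest matching: {0-3, 1-20, 2-14, 6-13, 8-5, 9-18, 11-10, 12-4, 15-21, 17-7}

Lex-smallest maximum matching: {(0,3), (1,20), (2,14), (6,13), (8,5), (9,18), (11,10), (12,4), (15,21), (17,7)}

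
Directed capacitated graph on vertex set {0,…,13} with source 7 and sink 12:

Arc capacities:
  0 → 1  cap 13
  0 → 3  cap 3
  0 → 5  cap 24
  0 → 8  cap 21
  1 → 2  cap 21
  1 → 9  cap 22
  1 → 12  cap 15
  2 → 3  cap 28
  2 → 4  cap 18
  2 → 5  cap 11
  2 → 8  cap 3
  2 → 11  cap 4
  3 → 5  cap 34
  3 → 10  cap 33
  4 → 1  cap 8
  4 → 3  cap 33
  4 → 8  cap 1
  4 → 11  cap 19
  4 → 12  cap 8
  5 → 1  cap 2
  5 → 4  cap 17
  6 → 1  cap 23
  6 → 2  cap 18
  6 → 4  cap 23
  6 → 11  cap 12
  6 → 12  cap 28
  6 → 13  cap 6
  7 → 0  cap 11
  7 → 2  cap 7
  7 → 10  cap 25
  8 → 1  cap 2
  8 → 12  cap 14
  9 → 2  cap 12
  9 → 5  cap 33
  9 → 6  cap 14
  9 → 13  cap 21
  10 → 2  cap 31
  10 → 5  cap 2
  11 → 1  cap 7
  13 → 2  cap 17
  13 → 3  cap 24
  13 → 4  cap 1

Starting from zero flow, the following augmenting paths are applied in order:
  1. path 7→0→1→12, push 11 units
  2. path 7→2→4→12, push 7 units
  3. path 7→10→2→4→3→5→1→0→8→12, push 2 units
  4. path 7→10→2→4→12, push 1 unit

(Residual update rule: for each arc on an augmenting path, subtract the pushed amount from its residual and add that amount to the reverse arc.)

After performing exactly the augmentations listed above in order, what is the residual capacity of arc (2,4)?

Residual capacity of (2,4): 8

after path 1 (7→0→1→12, push 11): res(2,4)=18
after path 2 (7→2→4→12, push 7): res(2,4)=11
after path 3 (7→10→2→4→3→5→1→0→8→12, push 2): res(2,4)=9
after path 4 (7→10→2→4→12, push 1): res(2,4)=8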